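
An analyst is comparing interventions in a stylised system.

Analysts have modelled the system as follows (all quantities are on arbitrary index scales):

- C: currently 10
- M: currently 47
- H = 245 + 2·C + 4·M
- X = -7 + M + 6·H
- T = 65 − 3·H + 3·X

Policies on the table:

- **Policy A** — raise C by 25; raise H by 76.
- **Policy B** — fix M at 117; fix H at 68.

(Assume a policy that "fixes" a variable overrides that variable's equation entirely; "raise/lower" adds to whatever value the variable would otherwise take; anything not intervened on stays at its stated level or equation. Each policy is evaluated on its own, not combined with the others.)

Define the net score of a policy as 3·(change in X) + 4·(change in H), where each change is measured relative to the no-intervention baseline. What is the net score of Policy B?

Baseline:
  C = 10
  M = 47
  H = 245 + 2·10 + 4·47 = 453
  X = -7 + 47 + 6·453 = 2758
Policy B (M := 117, H := 68):
  C = 10
  M = 117
  H = 68
  X = -7 + 117 + 6·68 = 518
ΔX = 518 − 2758 = -2240; ΔH = 68 − 453 = -385
Score = 3·(-2240) + 4·(-385) = -8260

-8260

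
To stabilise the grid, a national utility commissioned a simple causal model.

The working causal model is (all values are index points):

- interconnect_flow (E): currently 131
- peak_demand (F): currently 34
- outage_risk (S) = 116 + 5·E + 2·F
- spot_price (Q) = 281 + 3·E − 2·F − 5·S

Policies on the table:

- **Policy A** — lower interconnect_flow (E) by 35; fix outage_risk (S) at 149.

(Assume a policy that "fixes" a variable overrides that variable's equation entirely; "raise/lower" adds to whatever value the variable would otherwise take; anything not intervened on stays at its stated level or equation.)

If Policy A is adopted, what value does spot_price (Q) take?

-244

Policy A (E − 35, S := 149):
  E = 131 − 35 = 96
  F = 34
  S = 149
  Q = 281 + 3·96 − 2·34 − 5·149 = -244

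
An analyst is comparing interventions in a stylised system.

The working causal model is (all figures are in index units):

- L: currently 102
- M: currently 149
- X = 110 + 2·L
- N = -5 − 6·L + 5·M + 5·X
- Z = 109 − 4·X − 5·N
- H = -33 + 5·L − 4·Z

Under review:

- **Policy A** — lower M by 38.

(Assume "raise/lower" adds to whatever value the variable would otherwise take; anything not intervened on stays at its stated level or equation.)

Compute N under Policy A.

Policy A (M − 38):
  L = 102
  M = 149 − 38 = 111
  X = 110 + 2·102 = 314
  N = -5 − 6·102 + 5·111 + 5·314 = 1508

1508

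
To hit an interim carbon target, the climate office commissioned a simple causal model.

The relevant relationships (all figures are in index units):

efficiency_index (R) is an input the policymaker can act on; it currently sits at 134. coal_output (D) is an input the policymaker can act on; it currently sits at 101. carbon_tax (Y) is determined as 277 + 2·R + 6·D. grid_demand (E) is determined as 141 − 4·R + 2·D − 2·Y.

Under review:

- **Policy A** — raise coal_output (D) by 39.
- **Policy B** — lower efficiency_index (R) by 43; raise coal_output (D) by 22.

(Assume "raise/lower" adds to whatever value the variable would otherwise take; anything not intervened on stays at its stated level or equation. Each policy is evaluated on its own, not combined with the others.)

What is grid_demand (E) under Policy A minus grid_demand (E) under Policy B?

-514

Policy A (D + 39):
  R = 134
  D = 101 + 39 = 140
  Y = 277 + 2·134 + 6·140 = 1385
  E = 141 − 4·134 + 2·140 − 2·1385 = -2885
Policy B (R − 43, D + 22):
  R = 134 − 43 = 91
  D = 101 + 22 = 123
  Y = 277 + 2·91 + 6·123 = 1197
  E = 141 − 4·91 + 2·123 − 2·1197 = -2371
E: -2885 − (-2371) = -514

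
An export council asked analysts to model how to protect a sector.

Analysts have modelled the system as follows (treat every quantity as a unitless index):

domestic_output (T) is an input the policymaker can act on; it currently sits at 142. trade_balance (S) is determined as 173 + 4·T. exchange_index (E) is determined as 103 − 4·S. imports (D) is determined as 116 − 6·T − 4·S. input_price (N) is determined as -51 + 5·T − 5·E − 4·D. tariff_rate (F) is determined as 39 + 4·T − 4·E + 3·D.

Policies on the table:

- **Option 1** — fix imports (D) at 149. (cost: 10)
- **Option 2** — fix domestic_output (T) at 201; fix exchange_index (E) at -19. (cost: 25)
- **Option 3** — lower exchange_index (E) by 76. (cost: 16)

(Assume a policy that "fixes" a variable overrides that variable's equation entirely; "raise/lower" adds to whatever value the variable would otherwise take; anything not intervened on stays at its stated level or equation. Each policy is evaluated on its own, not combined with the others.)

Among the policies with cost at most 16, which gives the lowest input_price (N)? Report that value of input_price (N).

14368

Option 1 (D := 149):
  T = 142
  S = 173 + 4·142 = 741
  E = 103 − 4·741 = -2861
  D = 149
  N = -51 + 5·142 − 5·(-2861) − 4·149 = 14368
Option 3 (E − 76):
  T = 142
  S = 173 + 4·142 = 741
  E = 103 − 4·741 (−76 from intervention) = -2937
  D = 116 − 6·142 − 4·741 = -3700
  N = -51 + 5·142 − 5·(-2937) − 4·(-3700) = 30144
Comparing — Option 1: N=14368, Option 3: N=30144. Lowest is 14368 (Option 1).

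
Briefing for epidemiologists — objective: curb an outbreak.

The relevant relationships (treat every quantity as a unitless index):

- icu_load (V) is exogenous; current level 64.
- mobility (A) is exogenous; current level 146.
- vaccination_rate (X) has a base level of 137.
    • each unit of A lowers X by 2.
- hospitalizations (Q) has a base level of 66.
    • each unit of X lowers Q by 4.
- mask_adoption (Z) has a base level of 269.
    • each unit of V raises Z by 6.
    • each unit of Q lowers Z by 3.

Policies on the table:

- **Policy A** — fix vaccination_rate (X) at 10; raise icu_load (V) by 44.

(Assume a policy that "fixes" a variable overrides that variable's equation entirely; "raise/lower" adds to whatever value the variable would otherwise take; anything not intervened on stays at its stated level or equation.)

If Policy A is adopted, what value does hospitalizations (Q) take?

26

Policy A (X := 10, V + 44):
  A = 146
  X = 10
  Q = 66 − 4·10 = 26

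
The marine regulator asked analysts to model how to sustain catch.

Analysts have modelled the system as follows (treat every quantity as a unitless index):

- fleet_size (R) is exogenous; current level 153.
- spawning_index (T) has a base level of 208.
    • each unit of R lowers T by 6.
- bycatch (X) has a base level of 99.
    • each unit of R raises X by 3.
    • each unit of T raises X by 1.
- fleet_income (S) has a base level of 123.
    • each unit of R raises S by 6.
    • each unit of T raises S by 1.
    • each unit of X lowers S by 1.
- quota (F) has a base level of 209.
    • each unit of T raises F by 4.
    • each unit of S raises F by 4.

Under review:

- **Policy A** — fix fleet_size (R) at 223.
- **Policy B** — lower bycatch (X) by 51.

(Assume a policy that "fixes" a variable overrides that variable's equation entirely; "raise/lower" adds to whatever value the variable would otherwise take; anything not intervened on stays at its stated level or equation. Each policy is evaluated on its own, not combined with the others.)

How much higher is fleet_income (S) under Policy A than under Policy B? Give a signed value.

159

Policy A (R := 223):
  R = 223
  T = 208 − 6·223 = -1130
  X = 99 + 3·223 + (-1130) = -362
  S = 123 + 6·223 + (-1130) − (-362) = 693
Policy B (X − 51):
  R = 153
  T = 208 − 6·153 = -710
  X = 99 + 3·153 + (-710) (−51 from intervention) = -203
  S = 123 + 6·153 + (-710) − (-203) = 534
S: 693 − 534 = 159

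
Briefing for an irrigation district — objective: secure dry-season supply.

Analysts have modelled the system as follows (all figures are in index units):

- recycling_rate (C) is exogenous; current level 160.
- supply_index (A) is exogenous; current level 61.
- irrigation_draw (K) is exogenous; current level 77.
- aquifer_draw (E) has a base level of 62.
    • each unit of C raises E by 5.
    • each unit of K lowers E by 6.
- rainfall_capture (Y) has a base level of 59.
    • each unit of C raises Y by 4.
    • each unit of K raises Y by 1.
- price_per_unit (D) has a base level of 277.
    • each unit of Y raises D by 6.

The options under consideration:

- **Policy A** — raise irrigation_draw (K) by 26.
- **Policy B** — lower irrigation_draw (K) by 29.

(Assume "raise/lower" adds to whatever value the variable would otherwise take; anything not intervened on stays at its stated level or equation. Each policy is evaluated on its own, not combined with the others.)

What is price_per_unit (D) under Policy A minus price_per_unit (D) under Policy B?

Policy A (K + 26):
  C = 160
  K = 77 + 26 = 103
  Y = 59 + 4·160 + 103 = 802
  D = 277 + 6·802 = 5089
Policy B (K − 29):
  C = 160
  K = 77 − 29 = 48
  Y = 59 + 4·160 + 48 = 747
  D = 277 + 6·747 = 4759
D: 5089 − 4759 = 330

330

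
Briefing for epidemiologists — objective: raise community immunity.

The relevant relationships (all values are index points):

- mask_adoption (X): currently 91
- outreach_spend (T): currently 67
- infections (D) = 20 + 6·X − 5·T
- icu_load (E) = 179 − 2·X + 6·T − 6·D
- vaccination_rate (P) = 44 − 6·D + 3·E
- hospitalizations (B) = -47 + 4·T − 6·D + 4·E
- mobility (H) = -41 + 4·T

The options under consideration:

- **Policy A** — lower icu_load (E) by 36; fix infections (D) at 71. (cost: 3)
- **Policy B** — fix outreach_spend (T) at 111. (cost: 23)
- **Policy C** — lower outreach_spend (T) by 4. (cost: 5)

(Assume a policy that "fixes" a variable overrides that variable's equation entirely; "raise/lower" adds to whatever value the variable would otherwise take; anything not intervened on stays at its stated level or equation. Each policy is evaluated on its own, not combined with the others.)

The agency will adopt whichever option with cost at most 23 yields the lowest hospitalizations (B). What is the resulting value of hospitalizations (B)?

Policy A (E − 36, D := 71):
  X = 91
  T = 67
  D = 71
  E = 179 − 2·91 + 6·67 − 6·71 (−36 from intervention) = -63
  B = -47 + 4·67 − 6·71 + 4·(-63) = -457
Policy B (T := 111):
  X = 91
  T = 111
  D = 20 + 6·91 − 5·111 = 11
  E = 179 − 2·91 + 6·111 − 6·11 = 597
  B = -47 + 4·111 − 6·11 + 4·597 = 2719
Policy C (T − 4):
  X = 91
  T = 67 − 4 = 63
  D = 20 + 6·91 − 5·63 = 251
  E = 179 − 2·91 + 6·63 − 6·251 = -1131
  B = -47 + 4·63 − 6·251 + 4·(-1131) = -5825
Comparing — Policy A: B=-457, Policy B: B=2719, Policy C: B=-5825. Lowest is -5825 (Policy C).

-5825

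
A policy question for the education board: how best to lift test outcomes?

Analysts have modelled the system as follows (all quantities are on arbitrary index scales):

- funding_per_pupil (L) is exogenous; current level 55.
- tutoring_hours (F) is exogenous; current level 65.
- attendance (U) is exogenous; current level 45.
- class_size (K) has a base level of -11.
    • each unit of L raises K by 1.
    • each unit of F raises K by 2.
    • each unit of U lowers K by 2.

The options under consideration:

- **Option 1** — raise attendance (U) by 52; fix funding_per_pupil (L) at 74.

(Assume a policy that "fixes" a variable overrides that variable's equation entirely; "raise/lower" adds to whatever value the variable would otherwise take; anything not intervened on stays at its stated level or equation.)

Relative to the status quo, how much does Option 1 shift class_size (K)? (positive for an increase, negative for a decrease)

Baseline:
  L = 55
  F = 65
  U = 45
  K = -11 + 55 + 2·65 − 2·45 = 84
Option 1 (U + 52, L := 74):
  L = 74
  F = 65
  U = 45 + 52 = 97
  K = -11 + 74 + 2·65 − 2·97 = -1
Change in K: -1 − 84 = -85

-85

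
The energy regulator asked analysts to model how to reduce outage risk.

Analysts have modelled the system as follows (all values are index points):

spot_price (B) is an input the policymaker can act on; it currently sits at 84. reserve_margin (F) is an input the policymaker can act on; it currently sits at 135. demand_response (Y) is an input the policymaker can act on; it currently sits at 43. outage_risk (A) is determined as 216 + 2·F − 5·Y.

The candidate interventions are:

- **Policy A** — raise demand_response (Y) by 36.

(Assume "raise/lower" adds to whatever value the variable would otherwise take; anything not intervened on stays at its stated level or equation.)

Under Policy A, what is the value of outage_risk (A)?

91

Policy A (Y + 36):
  F = 135
  Y = 43 + 36 = 79
  A = 216 + 2·135 − 5·79 = 91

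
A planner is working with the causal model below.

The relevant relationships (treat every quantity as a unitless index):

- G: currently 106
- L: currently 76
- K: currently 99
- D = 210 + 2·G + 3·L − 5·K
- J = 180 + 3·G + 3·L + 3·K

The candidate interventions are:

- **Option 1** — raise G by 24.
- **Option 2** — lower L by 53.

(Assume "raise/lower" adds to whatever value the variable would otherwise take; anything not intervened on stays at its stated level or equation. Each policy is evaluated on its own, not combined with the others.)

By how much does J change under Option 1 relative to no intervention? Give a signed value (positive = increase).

72

Baseline:
  G = 106
  L = 76
  K = 99
  J = 180 + 3·106 + 3·76 + 3·99 = 1023
Option 1 (G + 24):
  G = 106 + 24 = 130
  L = 76
  K = 99
  J = 180 + 3·130 + 3·76 + 3·99 = 1095
Change in J: 1095 − 1023 = 72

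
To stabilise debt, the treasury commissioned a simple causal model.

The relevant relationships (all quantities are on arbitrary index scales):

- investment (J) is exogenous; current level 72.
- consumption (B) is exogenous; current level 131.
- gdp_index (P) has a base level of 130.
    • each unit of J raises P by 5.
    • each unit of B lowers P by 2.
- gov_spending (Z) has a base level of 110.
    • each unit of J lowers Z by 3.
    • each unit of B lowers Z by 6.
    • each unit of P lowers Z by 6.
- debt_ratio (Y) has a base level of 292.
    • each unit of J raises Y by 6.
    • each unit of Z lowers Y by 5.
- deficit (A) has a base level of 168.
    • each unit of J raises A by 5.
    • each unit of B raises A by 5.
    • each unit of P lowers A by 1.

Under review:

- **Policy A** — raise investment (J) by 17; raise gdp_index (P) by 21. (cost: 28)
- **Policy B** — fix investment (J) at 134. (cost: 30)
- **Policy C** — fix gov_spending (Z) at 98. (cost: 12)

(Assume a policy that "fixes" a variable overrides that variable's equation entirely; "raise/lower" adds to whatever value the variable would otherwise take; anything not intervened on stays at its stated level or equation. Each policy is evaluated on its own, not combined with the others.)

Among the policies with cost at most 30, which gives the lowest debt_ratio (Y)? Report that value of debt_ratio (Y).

Policy A (J + 17, P + 21):
  J = 72 + 17 = 89
  B = 131
  P = 130 + 5·89 − 2·131 (+21 from intervention) = 334
  Z = 110 − 3·89 − 6·131 − 6·334 = -2947
  Y = 292 + 6·89 − 5·(-2947) = 15561
Policy B (J := 134):
  J = 134
  B = 131
  P = 130 + 5·134 − 2·131 = 538
  Z = 110 − 3·134 − 6·131 − 6·538 = -4306
  Y = 292 + 6·134 − 5·(-4306) = 22626
Policy C (Z := 98):
  J = 72
  B = 131
  P = 130 + 5·72 − 2·131 = 228
  Z = 98
  Y = 292 + 6·72 − 5·98 = 234
Comparing — Policy A: Y=15561, Policy B: Y=22626, Policy C: Y=234. Lowest is 234 (Policy C).

234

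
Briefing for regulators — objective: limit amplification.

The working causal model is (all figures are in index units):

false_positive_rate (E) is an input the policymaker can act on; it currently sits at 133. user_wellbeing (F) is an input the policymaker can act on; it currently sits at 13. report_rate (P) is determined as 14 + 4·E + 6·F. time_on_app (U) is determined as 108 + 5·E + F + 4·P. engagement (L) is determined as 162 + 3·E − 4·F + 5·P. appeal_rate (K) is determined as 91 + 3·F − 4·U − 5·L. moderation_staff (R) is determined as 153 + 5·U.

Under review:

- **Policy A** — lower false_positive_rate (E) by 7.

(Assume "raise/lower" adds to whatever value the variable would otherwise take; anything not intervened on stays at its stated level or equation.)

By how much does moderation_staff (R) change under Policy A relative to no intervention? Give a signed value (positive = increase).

Baseline:
  E = 133
  F = 13
  P = 14 + 4·133 + 6·13 = 624
  U = 108 + 5·133 + 13 + 4·624 = 3282
  R = 153 + 5·3282 = 16563
Policy A (E − 7):
  E = 133 − 7 = 126
  F = 13
  P = 14 + 4·126 + 6·13 = 596
  U = 108 + 5·126 + 13 + 4·596 = 3135
  R = 153 + 5·3135 = 15828
Change in R: 15828 − 16563 = -735

-735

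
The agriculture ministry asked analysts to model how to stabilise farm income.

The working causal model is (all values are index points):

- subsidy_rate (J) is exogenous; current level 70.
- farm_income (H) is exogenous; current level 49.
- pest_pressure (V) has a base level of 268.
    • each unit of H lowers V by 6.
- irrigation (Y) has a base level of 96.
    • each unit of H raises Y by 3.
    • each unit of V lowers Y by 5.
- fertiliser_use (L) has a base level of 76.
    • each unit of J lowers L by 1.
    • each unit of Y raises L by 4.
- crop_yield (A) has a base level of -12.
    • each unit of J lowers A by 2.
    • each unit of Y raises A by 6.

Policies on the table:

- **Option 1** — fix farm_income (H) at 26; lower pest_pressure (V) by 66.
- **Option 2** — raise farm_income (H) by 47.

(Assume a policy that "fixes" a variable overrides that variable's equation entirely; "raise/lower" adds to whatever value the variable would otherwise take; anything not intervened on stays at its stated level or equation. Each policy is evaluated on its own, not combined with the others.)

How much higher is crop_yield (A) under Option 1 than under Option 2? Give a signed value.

Option 1 (H := 26, V − 66):
  J = 70
  H = 26
  V = 268 − 6·26 (−66 from intervention) = 46
  Y = 96 + 3·26 − 5·46 = -56
  A = -12 − 2·70 + 6·(-56) = -488
Option 2 (H + 47):
  J = 70
  H = 49 + 47 = 96
  V = 268 − 6·96 = -308
  Y = 96 + 3·96 − 5·(-308) = 1924
  A = -12 − 2·70 + 6·1924 = 11392
A: -488 − 11392 = -11880

-11880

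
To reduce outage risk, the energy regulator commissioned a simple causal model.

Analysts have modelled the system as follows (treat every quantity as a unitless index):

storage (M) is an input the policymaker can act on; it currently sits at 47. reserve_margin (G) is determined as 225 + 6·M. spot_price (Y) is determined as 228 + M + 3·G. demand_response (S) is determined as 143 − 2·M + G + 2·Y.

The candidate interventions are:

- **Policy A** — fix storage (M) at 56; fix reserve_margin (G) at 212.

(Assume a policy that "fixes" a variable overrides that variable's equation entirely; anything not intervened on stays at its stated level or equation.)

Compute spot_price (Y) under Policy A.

920

Policy A (M := 56, G := 212):
  M = 56
  G = 212
  Y = 228 + 56 + 3·212 = 920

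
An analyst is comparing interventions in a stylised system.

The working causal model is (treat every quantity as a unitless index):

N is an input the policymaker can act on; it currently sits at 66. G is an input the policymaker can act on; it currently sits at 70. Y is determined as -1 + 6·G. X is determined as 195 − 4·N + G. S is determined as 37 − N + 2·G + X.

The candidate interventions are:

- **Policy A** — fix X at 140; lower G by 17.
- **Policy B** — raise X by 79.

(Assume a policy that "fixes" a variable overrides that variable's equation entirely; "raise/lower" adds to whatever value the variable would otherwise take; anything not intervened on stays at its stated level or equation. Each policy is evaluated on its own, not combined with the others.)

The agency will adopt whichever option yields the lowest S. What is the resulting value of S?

191

Policy A (X := 140, G − 17):
  N = 66
  G = 70 − 17 = 53
  X = 140
  S = 37 − 66 + 2·53 + 140 = 217
Policy B (X + 79):
  N = 66
  G = 70
  X = 195 − 4·66 + 70 (+79 from intervention) = 80
  S = 37 − 66 + 2·70 + 80 = 191
Comparing — Policy A: S=217, Policy B: S=191. Lowest is 191 (Policy B).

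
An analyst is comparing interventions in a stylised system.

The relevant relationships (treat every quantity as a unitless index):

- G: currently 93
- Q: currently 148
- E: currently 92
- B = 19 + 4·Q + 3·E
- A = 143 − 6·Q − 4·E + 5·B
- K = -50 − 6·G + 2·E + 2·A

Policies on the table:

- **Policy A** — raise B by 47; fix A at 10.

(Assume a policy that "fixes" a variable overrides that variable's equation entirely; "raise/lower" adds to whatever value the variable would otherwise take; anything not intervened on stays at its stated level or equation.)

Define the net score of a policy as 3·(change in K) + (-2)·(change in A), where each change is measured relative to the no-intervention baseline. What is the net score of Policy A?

Baseline:
  G = 93
  Q = 148
  E = 92
  B = 19 + 4·148 + 3·92 = 887
  A = 143 − 6·148 − 4·92 + 5·887 = 3322
  K = -50 − 6·93 + 2·92 + 2·3322 = 6220
Policy A (B + 47, A := 10):
  G = 93
  Q = 148
  E = 92
  B = 19 + 4·148 + 3·92 (+47 from intervention) = 934
  A = 10
  K = -50 − 6·93 + 2·92 + 2·10 = -404
ΔK = -404 − 6220 = -6624; ΔA = 10 − 3322 = -3312
Score = 3·(-6624) + (-2)·(-3312) = -13248

-13248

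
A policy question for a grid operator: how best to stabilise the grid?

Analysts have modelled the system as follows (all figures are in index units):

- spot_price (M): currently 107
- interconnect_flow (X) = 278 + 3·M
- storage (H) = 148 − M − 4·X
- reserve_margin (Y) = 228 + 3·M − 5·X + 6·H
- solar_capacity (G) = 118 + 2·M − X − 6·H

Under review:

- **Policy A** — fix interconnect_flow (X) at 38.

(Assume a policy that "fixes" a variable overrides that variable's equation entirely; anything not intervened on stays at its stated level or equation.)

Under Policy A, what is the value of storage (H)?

-111

Policy A (X := 38):
  M = 107
  X = 38
  H = 148 − 107 − 4·38 = -111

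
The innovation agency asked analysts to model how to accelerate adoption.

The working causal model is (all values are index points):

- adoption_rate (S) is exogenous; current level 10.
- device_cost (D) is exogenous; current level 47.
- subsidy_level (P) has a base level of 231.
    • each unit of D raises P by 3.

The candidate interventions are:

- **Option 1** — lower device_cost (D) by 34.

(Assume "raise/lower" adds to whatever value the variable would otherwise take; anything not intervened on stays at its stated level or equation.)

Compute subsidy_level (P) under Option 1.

Option 1 (D − 34):
  D = 47 − 34 = 13
  P = 231 + 3·13 = 270

270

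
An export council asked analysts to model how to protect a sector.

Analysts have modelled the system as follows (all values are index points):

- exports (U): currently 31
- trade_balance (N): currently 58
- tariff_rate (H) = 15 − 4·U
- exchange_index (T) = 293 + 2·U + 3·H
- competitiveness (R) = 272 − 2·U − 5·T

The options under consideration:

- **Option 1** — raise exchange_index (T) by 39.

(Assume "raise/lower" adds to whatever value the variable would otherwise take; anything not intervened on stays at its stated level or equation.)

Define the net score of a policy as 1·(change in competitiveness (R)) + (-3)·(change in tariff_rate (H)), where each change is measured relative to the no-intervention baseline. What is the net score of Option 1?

-195

Baseline:
  U = 31
  H = 15 − 4·31 = -109
  T = 293 + 2·31 + 3·(-109) = 28
  R = 272 − 2·31 − 5·28 = 70
Option 1 (T + 39):
  U = 31
  H = 15 − 4·31 = -109
  T = 293 + 2·31 + 3·(-109) (+39 from intervention) = 67
  R = 272 − 2·31 − 5·67 = -125
ΔR = -125 − 70 = -195; ΔH = -109 − (-109) = 0
Score = 1·(-195) + (-3)·0 = -195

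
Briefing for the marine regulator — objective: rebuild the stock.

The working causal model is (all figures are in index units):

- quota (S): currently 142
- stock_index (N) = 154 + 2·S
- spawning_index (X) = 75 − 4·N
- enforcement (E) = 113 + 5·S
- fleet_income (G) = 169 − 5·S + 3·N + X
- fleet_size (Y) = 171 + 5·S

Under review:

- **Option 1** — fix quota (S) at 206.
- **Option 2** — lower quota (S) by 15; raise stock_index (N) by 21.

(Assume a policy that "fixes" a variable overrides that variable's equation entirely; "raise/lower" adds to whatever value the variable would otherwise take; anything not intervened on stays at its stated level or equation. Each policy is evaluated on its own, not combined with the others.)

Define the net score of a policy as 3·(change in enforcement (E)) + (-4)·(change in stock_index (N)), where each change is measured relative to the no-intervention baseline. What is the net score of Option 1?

Baseline:
  S = 142
  N = 154 + 2·142 = 438
  E = 113 + 5·142 = 823
Option 1 (S := 206):
  S = 206
  N = 154 + 2·206 = 566
  E = 113 + 5·206 = 1143
ΔE = 1143 − 823 = 320; ΔN = 566 − 438 = 128
Score = 3·320 + (-4)·128 = 448

448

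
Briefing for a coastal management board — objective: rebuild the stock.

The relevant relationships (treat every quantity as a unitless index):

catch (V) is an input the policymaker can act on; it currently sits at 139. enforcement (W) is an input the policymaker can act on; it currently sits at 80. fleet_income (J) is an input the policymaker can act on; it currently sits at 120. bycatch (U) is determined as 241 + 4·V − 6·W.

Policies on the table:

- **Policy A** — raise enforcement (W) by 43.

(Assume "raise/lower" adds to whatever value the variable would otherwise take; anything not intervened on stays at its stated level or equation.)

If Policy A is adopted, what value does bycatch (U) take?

59

Policy A (W + 43):
  V = 139
  W = 80 + 43 = 123
  U = 241 + 4·139 − 6·123 = 59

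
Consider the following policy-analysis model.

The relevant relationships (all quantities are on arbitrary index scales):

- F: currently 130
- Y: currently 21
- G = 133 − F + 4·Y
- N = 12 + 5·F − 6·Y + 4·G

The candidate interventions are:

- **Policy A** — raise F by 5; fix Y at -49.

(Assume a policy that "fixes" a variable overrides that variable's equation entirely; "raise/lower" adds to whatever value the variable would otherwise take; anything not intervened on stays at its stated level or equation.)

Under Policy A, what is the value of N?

189

Policy A (F + 5, Y := -49):
  F = 130 + 5 = 135
  Y = -49
  G = 133 − 135 + 4·(-49) = -198
  N = 12 + 5·135 − 6·(-49) + 4·(-198) = 189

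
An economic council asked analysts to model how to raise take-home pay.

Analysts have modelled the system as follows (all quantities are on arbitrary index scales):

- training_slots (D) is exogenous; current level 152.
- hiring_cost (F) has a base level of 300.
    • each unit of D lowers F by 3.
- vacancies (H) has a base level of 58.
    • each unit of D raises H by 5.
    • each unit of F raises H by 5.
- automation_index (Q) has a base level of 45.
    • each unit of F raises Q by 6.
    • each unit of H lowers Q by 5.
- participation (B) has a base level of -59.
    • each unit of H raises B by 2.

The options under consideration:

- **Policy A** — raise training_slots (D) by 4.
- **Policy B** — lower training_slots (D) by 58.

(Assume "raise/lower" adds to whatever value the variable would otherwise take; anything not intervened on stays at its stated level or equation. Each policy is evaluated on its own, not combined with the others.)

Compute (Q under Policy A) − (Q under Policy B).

Policy A (D + 4):
  D = 152 + 4 = 156
  F = 300 − 3·156 = -168
  H = 58 + 5·156 + 5·(-168) = -2
  Q = 45 + 6·(-168) − 5·(-2) = -953
Policy B (D − 58):
  D = 152 − 58 = 94
  F = 300 − 3·94 = 18
  H = 58 + 5·94 + 5·18 = 618
  Q = 45 + 6·18 − 5·618 = -2937
Q: -953 − (-2937) = 1984

1984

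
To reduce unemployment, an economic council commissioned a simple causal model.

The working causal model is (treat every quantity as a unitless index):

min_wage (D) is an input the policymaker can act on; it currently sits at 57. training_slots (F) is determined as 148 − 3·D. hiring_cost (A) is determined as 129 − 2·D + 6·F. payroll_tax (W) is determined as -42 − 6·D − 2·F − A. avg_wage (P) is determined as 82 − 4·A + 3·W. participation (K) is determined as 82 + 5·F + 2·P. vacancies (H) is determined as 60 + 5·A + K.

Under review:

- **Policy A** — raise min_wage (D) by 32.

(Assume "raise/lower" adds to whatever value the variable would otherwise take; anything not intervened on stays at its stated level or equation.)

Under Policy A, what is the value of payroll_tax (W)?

Policy A (D + 32):
  D = 57 + 32 = 89
  F = 148 − 3·89 = -119
  A = 129 − 2·89 + 6·(-119) = -763
  W = -42 − 6·89 − 2·(-119) − (-763) = 425

425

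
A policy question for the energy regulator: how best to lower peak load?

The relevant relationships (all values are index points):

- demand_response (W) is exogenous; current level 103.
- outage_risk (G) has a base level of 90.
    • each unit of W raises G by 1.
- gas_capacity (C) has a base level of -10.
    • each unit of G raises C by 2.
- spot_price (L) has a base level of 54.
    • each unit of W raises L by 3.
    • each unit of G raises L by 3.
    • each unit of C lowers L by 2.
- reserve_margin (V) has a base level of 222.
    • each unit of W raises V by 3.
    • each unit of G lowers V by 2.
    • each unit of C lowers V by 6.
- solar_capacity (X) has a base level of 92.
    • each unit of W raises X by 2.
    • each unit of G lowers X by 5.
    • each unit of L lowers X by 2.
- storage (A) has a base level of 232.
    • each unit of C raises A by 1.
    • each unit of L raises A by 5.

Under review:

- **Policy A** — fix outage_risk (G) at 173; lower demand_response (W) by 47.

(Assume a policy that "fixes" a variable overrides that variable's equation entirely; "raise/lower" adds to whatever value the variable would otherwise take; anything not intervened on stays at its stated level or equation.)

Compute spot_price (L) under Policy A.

69

Policy A (G := 173, W − 47):
  W = 103 − 47 = 56
  G = 173
  C = -10 + 2·173 = 336
  L = 54 + 3·56 + 3·173 − 2·336 = 69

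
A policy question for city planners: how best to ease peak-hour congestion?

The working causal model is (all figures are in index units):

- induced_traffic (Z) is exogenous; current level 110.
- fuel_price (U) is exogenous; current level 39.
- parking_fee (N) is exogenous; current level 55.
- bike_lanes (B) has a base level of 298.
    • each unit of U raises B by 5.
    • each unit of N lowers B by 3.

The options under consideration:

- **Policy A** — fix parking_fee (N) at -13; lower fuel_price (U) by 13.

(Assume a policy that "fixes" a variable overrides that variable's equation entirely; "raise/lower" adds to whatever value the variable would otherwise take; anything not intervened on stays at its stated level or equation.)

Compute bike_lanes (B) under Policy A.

467

Policy A (N := -13, U − 13):
  U = 39 − 13 = 26
  N = -13
  B = 298 + 5·26 − 3·(-13) = 467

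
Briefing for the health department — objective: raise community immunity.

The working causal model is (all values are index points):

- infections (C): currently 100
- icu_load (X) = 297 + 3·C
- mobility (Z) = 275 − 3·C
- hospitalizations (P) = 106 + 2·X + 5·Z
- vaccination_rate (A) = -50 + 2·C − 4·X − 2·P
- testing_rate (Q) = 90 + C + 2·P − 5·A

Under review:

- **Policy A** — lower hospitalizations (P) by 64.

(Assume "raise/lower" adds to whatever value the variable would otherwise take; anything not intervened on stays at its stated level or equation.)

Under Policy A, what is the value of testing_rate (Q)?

24712

Policy A (P − 64):
  C = 100
  X = 297 + 3·100 = 597
  Z = 275 − 3·100 = -25
  P = 106 + 2·597 + 5·(-25) (−64 from intervention) = 1111
  A = -50 + 2·100 − 4·597 − 2·1111 = -4460
  Q = 90 + 100 + 2·1111 − 5·(-4460) = 24712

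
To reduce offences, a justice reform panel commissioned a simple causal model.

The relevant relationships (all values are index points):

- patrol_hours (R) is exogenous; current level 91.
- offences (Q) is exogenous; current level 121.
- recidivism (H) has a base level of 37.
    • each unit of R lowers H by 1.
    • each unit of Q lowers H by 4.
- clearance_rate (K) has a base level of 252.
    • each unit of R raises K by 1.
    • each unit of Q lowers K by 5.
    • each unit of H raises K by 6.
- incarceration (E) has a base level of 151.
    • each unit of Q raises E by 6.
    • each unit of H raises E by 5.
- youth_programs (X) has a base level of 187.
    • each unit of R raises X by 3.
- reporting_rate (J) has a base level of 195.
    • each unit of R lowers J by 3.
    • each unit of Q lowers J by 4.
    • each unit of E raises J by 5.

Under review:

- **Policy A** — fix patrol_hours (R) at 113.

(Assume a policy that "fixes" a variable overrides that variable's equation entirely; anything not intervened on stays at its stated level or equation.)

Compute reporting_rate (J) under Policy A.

-10243

Policy A (R := 113):
  R = 113
  Q = 121
  H = 37 − 113 − 4·121 = -560
  E = 151 + 6·121 + 5·(-560) = -1923
  J = 195 − 3·113 − 4·121 + 5·(-1923) = -10243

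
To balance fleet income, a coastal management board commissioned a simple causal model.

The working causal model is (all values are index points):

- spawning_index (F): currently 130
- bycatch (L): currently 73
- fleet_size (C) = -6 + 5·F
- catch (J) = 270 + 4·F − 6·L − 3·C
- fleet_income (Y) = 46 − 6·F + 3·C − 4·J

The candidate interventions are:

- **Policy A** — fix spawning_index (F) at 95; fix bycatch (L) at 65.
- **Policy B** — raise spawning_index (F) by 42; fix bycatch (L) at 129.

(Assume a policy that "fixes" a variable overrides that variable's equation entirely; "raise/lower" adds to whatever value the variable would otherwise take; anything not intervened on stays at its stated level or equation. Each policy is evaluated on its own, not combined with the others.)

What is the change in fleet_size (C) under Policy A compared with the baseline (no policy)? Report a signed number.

-175

Baseline:
  F = 130
  C = -6 + 5·130 = 644
Policy A (F := 95, L := 65):
  F = 95
  C = -6 + 5·95 = 469
Change in C: 469 − 644 = -175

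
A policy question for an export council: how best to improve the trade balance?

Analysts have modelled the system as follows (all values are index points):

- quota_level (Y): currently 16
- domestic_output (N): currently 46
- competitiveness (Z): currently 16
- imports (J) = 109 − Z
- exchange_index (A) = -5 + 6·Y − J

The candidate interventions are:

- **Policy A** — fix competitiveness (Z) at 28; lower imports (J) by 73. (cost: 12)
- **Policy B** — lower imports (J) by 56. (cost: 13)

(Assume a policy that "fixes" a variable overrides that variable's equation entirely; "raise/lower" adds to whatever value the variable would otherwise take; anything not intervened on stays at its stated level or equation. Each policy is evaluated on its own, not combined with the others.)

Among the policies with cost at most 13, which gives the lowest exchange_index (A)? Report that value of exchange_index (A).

54

Policy A (Z := 28, J − 73):
  Y = 16
  Z = 28
  J = 109 − 28 (−73 from intervention) = 8
  A = -5 + 6·16 − 8 = 83
Policy B (J − 56):
  Y = 16
  Z = 16
  J = 109 − 16 (−56 from intervention) = 37
  A = -5 + 6·16 − 37 = 54
Comparing — Policy A: A=83, Policy B: A=54. Lowest is 54 (Policy B).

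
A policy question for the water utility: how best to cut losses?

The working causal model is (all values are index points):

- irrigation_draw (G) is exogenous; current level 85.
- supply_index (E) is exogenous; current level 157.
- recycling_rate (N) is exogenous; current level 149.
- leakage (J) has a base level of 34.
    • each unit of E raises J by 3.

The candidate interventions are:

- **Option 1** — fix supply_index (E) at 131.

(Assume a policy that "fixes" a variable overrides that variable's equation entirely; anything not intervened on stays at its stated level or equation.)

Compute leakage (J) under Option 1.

427

Option 1 (E := 131):
  E = 131
  J = 34 + 3·131 = 427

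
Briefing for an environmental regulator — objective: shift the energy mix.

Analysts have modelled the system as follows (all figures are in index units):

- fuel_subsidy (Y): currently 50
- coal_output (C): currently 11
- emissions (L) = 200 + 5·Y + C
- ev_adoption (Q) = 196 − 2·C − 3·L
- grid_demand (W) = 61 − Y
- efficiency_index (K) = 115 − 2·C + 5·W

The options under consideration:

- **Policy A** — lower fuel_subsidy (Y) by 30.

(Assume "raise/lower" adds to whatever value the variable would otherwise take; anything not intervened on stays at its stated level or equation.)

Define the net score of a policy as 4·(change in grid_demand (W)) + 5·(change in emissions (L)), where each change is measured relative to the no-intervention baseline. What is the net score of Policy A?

Baseline:
  Y = 50
  C = 11
  L = 200 + 5·50 + 11 = 461
  W = 61 − 50 = 11
Policy A (Y − 30):
  Y = 50 − 30 = 20
  C = 11
  L = 200 + 5·20 + 11 = 311
  W = 61 − 20 = 41
ΔW = 41 − 11 = 30; ΔL = 311 − 461 = -150
Score = 4·30 + 5·(-150) = -630

-630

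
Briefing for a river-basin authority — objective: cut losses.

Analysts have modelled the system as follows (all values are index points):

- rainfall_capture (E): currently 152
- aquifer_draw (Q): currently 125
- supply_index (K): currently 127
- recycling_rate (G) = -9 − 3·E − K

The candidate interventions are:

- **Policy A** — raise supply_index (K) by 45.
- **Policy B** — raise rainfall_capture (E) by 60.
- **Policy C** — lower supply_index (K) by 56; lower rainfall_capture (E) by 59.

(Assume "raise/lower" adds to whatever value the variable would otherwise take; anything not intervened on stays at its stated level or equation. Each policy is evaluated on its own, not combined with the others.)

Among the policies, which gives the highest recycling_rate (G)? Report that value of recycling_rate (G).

Policy A (K + 45):
  E = 152
  K = 127 + 45 = 172
  G = -9 − 3·152 − 172 = -637
Policy B (E + 60):
  E = 152 + 60 = 212
  K = 127
  G = -9 − 3·212 − 127 = -772
Policy C (K − 56, E − 59):
  E = 152 − 59 = 93
  K = 127 − 56 = 71
  G = -9 − 3·93 − 71 = -359
Comparing — Policy A: G=-637, Policy B: G=-772, Policy C: G=-359. Highest is -359 (Policy C).

-359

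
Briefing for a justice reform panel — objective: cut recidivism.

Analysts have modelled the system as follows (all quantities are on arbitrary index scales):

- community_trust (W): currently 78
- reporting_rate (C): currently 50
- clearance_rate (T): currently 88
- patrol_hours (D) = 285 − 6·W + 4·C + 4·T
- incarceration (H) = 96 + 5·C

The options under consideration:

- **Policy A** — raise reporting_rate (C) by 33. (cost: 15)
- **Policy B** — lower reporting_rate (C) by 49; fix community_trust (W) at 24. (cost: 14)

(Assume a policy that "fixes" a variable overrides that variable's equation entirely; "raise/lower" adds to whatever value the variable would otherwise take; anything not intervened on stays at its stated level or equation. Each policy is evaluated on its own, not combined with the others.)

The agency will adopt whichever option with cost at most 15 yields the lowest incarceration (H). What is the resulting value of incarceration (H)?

101

Policy A (C + 33):
  C = 50 + 33 = 83
  H = 96 + 5·83 = 511
Policy B (C − 49, W := 24):
  C = 50 − 49 = 1
  H = 96 + 5·1 = 101
Comparing — Policy A: H=511, Policy B: H=101. Lowest is 101 (Policy B).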